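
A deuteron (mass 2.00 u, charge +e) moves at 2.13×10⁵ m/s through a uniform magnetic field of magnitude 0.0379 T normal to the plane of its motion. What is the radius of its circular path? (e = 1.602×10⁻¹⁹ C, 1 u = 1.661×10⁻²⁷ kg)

The magnetic force provides the centripetal force: |q|vB = mv²/r.
r = mv/(|q|B) = (3.322×10⁻²⁷)(2.13×10⁵)/((1.602×10⁻¹⁹)(0.0379)) ≈ 0.117 m.

r ≈ 0.117 m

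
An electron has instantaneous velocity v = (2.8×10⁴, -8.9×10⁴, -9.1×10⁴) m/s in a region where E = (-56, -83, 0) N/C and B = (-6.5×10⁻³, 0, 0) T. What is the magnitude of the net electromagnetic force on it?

|F| ≈ 1.24×10⁻¹⁶ N

v×B = (0, 592, -578) N/C.
E + v×B = (-56.0, 508, -578) N/C.
F = q(E + v×B) = (−1.602×10⁻¹⁹ C)·(-56.0, 508, -578) = (8.97×10⁻¹⁸, -8.15×10⁻¹⁷, 9.27×10⁻¹⁷) N.
|F| = 1.24×10⁻¹⁶ N.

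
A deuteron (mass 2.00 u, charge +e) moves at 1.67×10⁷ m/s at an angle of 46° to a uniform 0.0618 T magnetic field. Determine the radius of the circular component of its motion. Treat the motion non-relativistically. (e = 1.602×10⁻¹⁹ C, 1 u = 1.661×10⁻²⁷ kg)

r ≈ 4.03 m

v⊥ = v sinθ = 1.67×10⁷·sin46° ≈ 1.201×10⁷ m/s.
r = m v⊥/(|q|B) = (3.322×10⁻²⁷)(1.201×10⁷)/((1.602×10⁻¹⁹)(0.0618)) ≈ 4.03 m.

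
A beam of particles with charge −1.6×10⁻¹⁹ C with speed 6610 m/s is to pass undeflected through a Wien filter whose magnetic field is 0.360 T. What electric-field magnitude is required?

For straight-line motion qE = qvB, so E = vB.
E = 6610 × 0.360 = 2380 V/m.

E = 2380 V/m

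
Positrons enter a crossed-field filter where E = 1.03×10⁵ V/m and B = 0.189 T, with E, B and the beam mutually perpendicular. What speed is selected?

Zero net Lorentz force requires |qE| = |q v×B|, i.e. E = vB.
v = E/B = 1.03×10⁵/0.189 = 5.45×10⁵ m/s.

v = 5.45×10⁵ m/s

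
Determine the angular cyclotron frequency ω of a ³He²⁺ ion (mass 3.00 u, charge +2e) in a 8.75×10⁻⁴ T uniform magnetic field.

ω = |q|B/m.
ω = (3.204×10⁻¹⁹)(8.75×10⁻⁴)/4.983×10⁻²⁷ ≈ 5.63×10⁴ rad/s.

ω ≈ 5.63×10⁴ rad/s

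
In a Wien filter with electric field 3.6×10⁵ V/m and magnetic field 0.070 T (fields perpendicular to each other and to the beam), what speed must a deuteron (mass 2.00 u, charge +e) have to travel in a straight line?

Straight-line motion ⇒ electric and magnetic forces cancel, so E = vB.
v = E/B = 3.6×10⁵/0.070 = 5.1×10⁶ m/s.

v = 5.1×10⁶ m/s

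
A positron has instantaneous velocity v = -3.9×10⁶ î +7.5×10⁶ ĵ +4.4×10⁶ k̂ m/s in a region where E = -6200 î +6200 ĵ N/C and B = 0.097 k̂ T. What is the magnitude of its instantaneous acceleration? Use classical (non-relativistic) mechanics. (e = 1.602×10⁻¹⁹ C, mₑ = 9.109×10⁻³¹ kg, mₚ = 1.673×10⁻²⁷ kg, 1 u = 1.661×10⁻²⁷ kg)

v×B = (7.28×10⁵, 3.78×10⁵, 0) N/C.
E + v×B = (7.21×10⁵, 3.84×10⁵, 0) N/C.
F = q(E + v×B) = (1.602×10⁻¹⁹ C)·(7.21×10⁵, 3.84×10⁵, 0) = (1.16×10⁻¹³, 6.16×10⁻¹⁴, 0) N.
|a| = |F|/m = 1.309×10⁻¹³/9.109×10⁻³¹ ≈ 1.44×10¹⁷ m/s².

|a| ≈ 1.44×10¹⁷ m/s²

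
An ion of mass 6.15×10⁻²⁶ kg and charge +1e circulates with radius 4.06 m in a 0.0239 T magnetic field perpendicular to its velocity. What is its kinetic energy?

KE ≈ 1.23×10⁴ eV

v = |q|Br/m, then KE = ½mv² = (qBr)²/(2m).
v = (1.602×10⁻¹⁹)(0.0239)(4.06)/6.15×10⁻²⁶ ≈ 2.528×10⁵ m/s.
KE = ½(6.15×10⁻²⁶)(2.528×10⁵)² ≈ 1.96×10⁻¹⁵ J = 1.23×10⁴ eV.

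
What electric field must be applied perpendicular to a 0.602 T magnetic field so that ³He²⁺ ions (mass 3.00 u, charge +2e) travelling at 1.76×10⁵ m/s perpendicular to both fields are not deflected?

For straight-line motion qE = qvB, so E = vB.
E = 1.76×10⁵ × 0.602 = 1.06×10⁵ V/m.

E = 1.06×10⁵ V/m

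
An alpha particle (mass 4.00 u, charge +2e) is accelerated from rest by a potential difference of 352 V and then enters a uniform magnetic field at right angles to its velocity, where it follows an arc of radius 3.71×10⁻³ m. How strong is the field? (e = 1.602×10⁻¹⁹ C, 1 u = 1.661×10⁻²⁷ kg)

v = √(2|q|V/m) = √(2·3.204×10⁻¹⁹·352/6.644×10⁻²⁷) ≈ 1.843×10⁵ m/s.
B = mv/(|q|r) = (6.644×10⁻²⁷)(1.843×10⁵)/((3.204×10⁻¹⁹)(3.71×10⁻³)) ≈ 1.03 T.

B ≈ 1.03 T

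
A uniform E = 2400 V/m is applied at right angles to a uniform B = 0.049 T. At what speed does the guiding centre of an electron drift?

The steady drift has the magnetic force balancing the electric force, so v_d = E/B.
v_d = 2400/0.049 = 4.9×10⁴ m/s.

v_d ≈ 4.9×10⁴ m/s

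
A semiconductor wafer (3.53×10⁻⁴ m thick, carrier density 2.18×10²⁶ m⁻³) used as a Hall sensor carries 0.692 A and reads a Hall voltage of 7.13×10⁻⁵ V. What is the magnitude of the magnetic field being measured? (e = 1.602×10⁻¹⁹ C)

B ≈ 1.27 T

From V_H = IB/(n e t), B = V_H n e t / I.
B = (7.13×10⁻⁵)(2.18×10²⁶)(1.602×10⁻¹⁹)(3.53×10⁻⁴)/0.692 ≈ 1.27 T.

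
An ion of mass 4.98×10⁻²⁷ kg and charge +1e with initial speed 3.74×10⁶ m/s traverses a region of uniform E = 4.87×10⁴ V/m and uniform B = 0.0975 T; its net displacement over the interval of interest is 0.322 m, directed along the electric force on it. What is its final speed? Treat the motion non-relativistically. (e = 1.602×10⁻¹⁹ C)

v_f ≈ 3.87×10⁶ m/s

B does no work; ΔKE = |q|E d.
½mv_f² = ½mv₀² + |q|Ed = ½(4.98×10⁻²⁷)(3.74×10⁶)² + (1.602×10⁻¹⁹)(4.87×10⁴)(0.322) ≈ 3.483×10⁻¹⁴ J + 2.512×10⁻¹⁵ J ≈ 3.734×10⁻¹⁴ J.
v_f = √(2·3.734×10⁻¹⁴/4.98×10⁻²⁷) ≈ 3.87×10⁶ m/s.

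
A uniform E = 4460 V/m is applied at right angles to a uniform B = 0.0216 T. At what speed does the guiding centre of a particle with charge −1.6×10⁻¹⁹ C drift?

In crossed fields the guiding centre drifts at v_d = |E×B|/B² = E/B, independent of charge and mass.
v_d = 4460/0.0216 = 2.06×10⁵ m/s.

v_d ≈ 2.06×10⁵ m/s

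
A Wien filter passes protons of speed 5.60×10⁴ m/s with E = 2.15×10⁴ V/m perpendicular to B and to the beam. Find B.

B = 0.384 T

Balance of forces in the selector: qE = qvB ⇒ B = E/v.
B = 2.15×10⁴/5.60×10⁴ = 0.384 T.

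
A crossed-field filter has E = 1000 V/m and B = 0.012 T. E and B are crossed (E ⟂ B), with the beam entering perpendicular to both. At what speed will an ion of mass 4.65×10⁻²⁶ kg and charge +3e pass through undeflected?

For undeflected motion the electric and magnetic forces balance: qE = qvB.
v = E/B = 1000/0.012 = 8.3×10⁴ m/s.

v = 8.3×10⁴ m/s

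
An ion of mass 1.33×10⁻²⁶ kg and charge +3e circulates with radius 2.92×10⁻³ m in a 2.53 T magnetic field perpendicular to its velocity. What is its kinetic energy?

KE ≈ 4.74×10⁻¹⁶ J

v = |q|Br/m, then KE = ½mv² = (qBr)²/(2m).
v = (4.806×10⁻¹⁹)(2.53)(2.92×10⁻³)/1.33×10⁻²⁶ ≈ 2.670×10⁵ m/s.
KE = ½(1.33×10⁻²⁶)(2.670×10⁵)² ≈ 4.74×10⁻¹⁶ J.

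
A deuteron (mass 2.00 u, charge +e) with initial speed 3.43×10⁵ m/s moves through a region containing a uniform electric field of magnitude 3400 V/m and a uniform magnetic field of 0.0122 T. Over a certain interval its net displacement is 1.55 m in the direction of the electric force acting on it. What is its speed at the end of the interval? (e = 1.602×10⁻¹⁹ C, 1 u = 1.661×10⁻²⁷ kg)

v_f ≈ 7.91×10⁵ m/s

B does no work; ΔKE = |q|E d.
½mv_f² = ½mv₀² + |q|Ed = ½(3.322×10⁻²⁷)(3.43×10⁵)² + (1.602×10⁻¹⁹)(3400)(1.55) ≈ 1.954×10⁻¹⁶ J + 8.443×10⁻¹⁶ J ≈ 1.040×10⁻¹⁵ J.
v_f = √(2·1.040×10⁻¹⁵/3.322×10⁻²⁷) ≈ 7.91×10⁵ m/s.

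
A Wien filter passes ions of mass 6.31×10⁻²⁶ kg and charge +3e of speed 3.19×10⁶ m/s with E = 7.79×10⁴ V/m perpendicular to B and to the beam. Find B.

Balance of forces in the selector: qE = qvB ⇒ B = E/v.
B = 7.79×10⁴/3.19×10⁶ = 0.0244 T.

B = 0.0244 T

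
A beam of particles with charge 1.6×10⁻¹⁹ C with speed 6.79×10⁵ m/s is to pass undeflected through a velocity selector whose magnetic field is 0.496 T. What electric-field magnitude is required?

E = 3.37×10⁵ V/m

For straight-line motion qE = qvB, so E = vB.
E = 6.79×10⁵ × 0.496 = 3.37×10⁵ V/m.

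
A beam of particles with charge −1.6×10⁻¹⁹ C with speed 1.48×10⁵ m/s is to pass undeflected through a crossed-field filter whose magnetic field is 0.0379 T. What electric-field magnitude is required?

E = 5610 V/m

For straight-line motion qE = qvB, so E = vB.
E = 1.48×10⁵ × 0.0379 = 5610 V/m.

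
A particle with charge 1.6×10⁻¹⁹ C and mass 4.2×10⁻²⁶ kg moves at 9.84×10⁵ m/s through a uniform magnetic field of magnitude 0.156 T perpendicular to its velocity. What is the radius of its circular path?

r ≈ 1.66 m

The magnetic force provides the centripetal force: |q|vB = mv²/r.
r = mv/(|q|B) = (4.2×10⁻²⁶)(9.84×10⁵)/((1.6×10⁻¹⁹)(0.156)) ≈ 1.66 m.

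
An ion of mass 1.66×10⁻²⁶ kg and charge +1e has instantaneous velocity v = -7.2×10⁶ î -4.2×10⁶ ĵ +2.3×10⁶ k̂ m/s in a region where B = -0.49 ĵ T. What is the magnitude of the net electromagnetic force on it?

v×B = (1.13×10⁶, 0, 3.53×10⁶) N/C.
F = q v×B = (1.602×10⁻¹⁹ C)·(1.13×10⁶, 0, 3.53×10⁶) = (1.81×10⁻¹³, 0, 5.65×10⁻¹³) N.
|F| = 5.93×10⁻¹³ N.

|F| ≈ 5.93×10⁻¹³ N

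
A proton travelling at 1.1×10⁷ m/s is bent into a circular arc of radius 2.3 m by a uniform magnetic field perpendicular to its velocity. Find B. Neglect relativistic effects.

From |q|vB = mv²/r, B = mv/(|q|r).
B = (1.673×10⁻²⁷)(1.1×10⁷)/((1.602×10⁻¹⁹)(2.3)) ≈ 0.050 T.

B ≈ 0.050 T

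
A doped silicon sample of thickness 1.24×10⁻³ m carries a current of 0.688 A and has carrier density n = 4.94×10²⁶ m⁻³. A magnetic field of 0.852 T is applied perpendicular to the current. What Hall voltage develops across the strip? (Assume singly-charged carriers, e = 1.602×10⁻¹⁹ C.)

V_H = IB/(n e t).
V_H = (0.688)(0.852)/((4.94×10²⁶)(1.602×10⁻¹⁹)(1.24×10⁻³)) ≈ 5.97×10⁻⁶ V.

V_H ≈ 5.97×10⁻⁶ V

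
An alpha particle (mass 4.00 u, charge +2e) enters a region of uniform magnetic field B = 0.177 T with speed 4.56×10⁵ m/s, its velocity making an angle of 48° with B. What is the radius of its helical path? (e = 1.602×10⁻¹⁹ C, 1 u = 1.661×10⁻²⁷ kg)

r ≈ 0.0397 m

v⊥ = v sinθ = 4.56×10⁵·sin48° ≈ 3.389×10⁵ m/s.
r = m v⊥/(|q|B) = (6.644×10⁻²⁷)(3.389×10⁵)/((3.204×10⁻¹⁹)(0.177)) ≈ 0.0397 m.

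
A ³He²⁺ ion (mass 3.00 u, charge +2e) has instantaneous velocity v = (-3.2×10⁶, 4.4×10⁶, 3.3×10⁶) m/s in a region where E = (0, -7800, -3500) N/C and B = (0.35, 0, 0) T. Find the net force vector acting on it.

F ≈ (0, 3.68×10⁻¹³, -4.95×10⁻¹³) N

v×B = (0, 1.16×10⁶, -1.54×10⁶) N/C.
E + v×B = (0, 1.15×10⁶, -1.54×10⁶) N/C.
F = q(E + v×B) = (3.204×10⁻¹⁹ C)·(0, 1.15×10⁶, -1.54×10⁶) = (0, 3.68×10⁻¹³, -4.95×10⁻¹³) N.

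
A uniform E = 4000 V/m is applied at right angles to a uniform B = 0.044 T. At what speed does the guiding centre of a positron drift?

In crossed fields the guiding centre drifts at v_d = |E×B|/B² = E/B, independent of charge and mass.
v_d = 4000/0.044 = 9.1×10⁴ m/s.

v_d ≈ 9.1×10⁴ m/s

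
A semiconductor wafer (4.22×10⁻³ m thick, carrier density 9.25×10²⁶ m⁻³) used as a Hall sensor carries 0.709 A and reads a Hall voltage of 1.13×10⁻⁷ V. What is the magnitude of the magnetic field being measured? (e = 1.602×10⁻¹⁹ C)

B ≈ 0.0997 T

From V_H = IB/(n e t), B = V_H n e t / I.
B = (1.13×10⁻⁷)(9.25×10²⁶)(1.602×10⁻¹⁹)(4.22×10⁻³)/0.709 ≈ 0.0997 T.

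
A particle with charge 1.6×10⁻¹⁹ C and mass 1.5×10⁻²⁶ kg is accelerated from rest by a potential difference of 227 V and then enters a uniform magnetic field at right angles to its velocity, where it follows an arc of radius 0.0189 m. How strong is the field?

B ≈ 0.345 T

v = √(2|q|V/m) = √(2·1.6×10⁻¹⁹·227/1.5×10⁻²⁶) ≈ 6.959×10⁴ m/s.
B = mv/(|q|r) = (1.5×10⁻²⁶)(6.959×10⁴)/((1.6×10⁻¹⁹)(0.0189)) ≈ 0.345 T.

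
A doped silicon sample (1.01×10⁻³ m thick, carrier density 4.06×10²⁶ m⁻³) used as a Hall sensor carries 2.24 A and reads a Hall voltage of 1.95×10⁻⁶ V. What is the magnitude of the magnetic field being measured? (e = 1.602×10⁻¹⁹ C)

From V_H = IB/(n e t), B = V_H n e t / I.
B = (1.95×10⁻⁶)(4.06×10²⁶)(1.602×10⁻¹⁹)(1.01×10⁻³)/2.24 ≈ 0.0572 T.

B ≈ 0.0572 T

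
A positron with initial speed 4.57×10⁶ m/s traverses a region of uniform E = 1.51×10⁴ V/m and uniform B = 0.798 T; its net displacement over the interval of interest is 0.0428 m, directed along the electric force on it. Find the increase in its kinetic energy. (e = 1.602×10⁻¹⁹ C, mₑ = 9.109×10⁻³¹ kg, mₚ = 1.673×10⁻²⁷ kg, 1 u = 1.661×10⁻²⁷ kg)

ΔKE ≈ 1.04×10⁻¹⁶ J

The magnetic force is always ⟂ v and does no work; only the electric force changes KE.
ΔKE = F_E · d = |q|E d = (1.602×10⁻¹⁹)(1.51×10⁴)(0.0428) ≈ 1.04×10⁻¹⁶ J.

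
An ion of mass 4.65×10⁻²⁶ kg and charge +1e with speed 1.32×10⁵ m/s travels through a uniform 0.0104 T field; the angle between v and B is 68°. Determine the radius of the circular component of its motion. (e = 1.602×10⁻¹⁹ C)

r ≈ 3.42 m

v⊥ = v sinθ = 1.32×10⁵·sin68° ≈ 1.224×10⁵ m/s.
r = m v⊥/(|q|B) = (4.65×10⁻²⁶)(1.224×10⁵)/((1.602×10⁻¹⁹)(0.0104)) ≈ 3.42 m.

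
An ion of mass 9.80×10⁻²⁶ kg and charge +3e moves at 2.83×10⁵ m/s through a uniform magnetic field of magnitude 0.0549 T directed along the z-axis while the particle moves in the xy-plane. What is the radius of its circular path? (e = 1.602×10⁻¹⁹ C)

r ≈ 1.05 m

The magnetic force provides the centripetal force: |q|vB = mv²/r.
r = mv/(|q|B) = (9.80×10⁻²⁶)(2.83×10⁵)/((4.806×10⁻¹⁹)(0.0549)) ≈ 1.05 m.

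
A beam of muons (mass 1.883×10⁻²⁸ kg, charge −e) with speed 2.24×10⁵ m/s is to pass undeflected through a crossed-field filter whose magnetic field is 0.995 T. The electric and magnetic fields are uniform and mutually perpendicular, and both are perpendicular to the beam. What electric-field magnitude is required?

For straight-line motion qE = qvB, so E = vB.
E = 2.24×10⁵ × 0.995 = 2.23×10⁵ V/m.

E = 2.23×10⁵ V/m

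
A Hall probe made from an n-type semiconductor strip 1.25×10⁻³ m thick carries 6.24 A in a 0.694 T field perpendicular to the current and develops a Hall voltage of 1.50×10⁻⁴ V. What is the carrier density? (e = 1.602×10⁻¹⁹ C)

n ≈ 1.44×10²⁶ m⁻³

From V_H = IB/(n e t), n = IB/(V_H e t).
n = (6.24)(0.694)/((1.50×10⁻⁴)(1.602×10⁻¹⁹)(1.25×10⁻³)) ≈ 1.44×10²⁶ m⁻³.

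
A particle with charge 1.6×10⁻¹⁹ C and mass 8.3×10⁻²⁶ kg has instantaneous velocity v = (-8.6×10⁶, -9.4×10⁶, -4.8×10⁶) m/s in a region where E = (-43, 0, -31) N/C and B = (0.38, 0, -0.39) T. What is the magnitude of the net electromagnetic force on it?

v×B = (3.67×10⁶, -5.18×10⁶, 3.57×10⁶) N/C.
E + v×B = (3.67×10⁶, -5.18×10⁶, 3.57×10⁶) N/C.
F = q(E + v×B) = (1.6×10⁻¹⁹ C)·(3.67×10⁶, -5.18×10⁶, 3.57×10⁶) = (5.87×10⁻¹³, -8.28×10⁻¹³, 5.72×10⁻¹³) N.
|F| = 1.16×10⁻¹² N.

|F| ≈ 1.16×10⁻¹² N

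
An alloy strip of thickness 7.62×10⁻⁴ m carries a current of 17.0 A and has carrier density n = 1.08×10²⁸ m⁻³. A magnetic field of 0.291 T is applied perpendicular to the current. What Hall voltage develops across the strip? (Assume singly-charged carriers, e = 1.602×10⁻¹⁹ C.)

V_H ≈ 3.75×10⁻⁶ V

V_H = IB/(n e t).
V_H = (17.0)(0.291)/((1.08×10²⁸)(1.602×10⁻¹⁹)(7.62×10⁻⁴)) ≈ 3.75×10⁻⁶ V.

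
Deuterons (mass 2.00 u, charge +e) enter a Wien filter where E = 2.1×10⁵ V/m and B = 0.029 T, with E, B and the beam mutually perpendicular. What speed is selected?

Straight-line motion ⇒ electric and magnetic forces cancel, so E = vB.
v = E/B = 2.1×10⁵/0.029 = 7.2×10⁶ m/s.
The result is independent of the particle's charge and mass.

v = 7.2×10⁶ m/s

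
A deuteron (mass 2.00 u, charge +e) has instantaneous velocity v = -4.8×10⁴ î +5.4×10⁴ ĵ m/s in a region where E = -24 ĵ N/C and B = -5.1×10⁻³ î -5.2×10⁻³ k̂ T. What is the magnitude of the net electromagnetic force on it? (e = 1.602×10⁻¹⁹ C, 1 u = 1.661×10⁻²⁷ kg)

|F| ≈ 7.68×10⁻¹⁷ N

v×B = (-281, -250, 275) N/C.
E + v×B = (-281, -274, 275) N/C.
F = q(E + v×B) = (1.602×10⁻¹⁹ C)·(-281, -274, 275) = (-4.50×10⁻¹⁷, -4.38×10⁻¹⁷, 4.41×10⁻¹⁷) N.
|F| = 7.68×10⁻¹⁷ N.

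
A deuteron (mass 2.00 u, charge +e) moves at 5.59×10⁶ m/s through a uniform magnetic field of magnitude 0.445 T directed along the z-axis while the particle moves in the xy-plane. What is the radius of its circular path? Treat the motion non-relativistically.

The magnetic force provides the centripetal force: |q|vB = mv²/r.
r = mv/(|q|B) = (3.322×10⁻²⁷)(5.59×10⁶)/((1.602×10⁻¹⁹)(0.445)) ≈ 0.260 m.

r ≈ 0.260 m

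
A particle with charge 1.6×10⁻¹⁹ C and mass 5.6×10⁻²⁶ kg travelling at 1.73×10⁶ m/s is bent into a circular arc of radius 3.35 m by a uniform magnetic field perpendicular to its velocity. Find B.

From |q|vB = mv²/r, B = mv/(|q|r).
B = (5.6×10⁻²⁶)(1.73×10⁶)/((1.6×10⁻¹⁹)(3.35)) ≈ 0.181 T.

B ≈ 0.181 T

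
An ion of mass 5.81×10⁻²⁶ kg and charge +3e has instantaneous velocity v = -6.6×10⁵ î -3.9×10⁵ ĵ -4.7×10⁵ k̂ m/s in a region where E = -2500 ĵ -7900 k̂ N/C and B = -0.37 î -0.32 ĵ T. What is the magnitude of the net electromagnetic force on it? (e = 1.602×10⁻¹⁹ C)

|F| ≈ 1.13×10⁻¹³ N

v×B = (-1.50×10⁵, 1.74×10⁵, 6.69×10⁴) N/C.
E + v×B = (-1.50×10⁵, 1.71×10⁵, 5.90×10⁴) N/C.
F = q(E + v×B) = (4.806×10⁻¹⁹ C)·(-1.50×10⁵, 1.71×10⁵, 5.90×10⁴) = (-7.23×10⁻¹⁴, 8.24×10⁻¹⁴, 2.84×10⁻¹⁴) N.
|F| = 1.13×10⁻¹³ N.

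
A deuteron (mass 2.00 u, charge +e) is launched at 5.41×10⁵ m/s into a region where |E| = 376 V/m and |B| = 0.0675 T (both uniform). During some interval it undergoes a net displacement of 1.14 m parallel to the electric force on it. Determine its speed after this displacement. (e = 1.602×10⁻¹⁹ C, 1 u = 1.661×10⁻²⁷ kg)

v_f ≈ 5.78×10⁵ m/s

B does no work; ΔKE = |q|E d.
½mv_f² = ½mv₀² + |q|Ed = ½(3.322×10⁻²⁷)(5.41×10⁵)² + (1.602×10⁻¹⁹)(376)(1.14) ≈ 4.861×10⁻¹⁶ J + 6.867×10⁻¹⁷ J ≈ 5.548×10⁻¹⁶ J.
v_f = √(2·5.548×10⁻¹⁶/3.322×10⁻²⁷) ≈ 5.78×10⁵ m/s.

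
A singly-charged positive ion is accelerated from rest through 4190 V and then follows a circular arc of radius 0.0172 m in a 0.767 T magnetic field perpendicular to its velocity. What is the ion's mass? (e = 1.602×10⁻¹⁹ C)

Combine |q|V = ½mv² and r = mv/(|q|B): eliminate v to get m = qB²r²/(2V).
m = (1.602×10⁻¹⁹)(0.767)²(0.0172)²/(2·4190) ≈ 3.33×10⁻²⁷ kg.

m ≈ 3.33×10⁻²⁷ kg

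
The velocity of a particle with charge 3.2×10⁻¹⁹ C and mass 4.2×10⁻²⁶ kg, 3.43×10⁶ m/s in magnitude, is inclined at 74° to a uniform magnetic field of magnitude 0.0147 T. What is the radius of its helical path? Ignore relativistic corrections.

r ≈ 29.4 m

v⊥ = v sinθ = 3.43×10⁶·sin74° ≈ 3.297×10⁶ m/s.
r = m v⊥/(|q|B) = (4.2×10⁻²⁶)(3.297×10⁶)/((3.2×10⁻¹⁹)(0.0147)) ≈ 29.4 m.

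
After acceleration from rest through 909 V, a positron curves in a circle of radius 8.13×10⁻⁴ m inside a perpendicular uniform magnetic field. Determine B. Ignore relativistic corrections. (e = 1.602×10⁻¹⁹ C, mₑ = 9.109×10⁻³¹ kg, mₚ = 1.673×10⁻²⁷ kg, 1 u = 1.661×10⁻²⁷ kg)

v = √(2|q|V/m) = √(2·1.602×10⁻¹⁹·909/9.109×10⁻³¹) ≈ 1.788×10⁷ m/s.
B = mv/(|q|r) = (9.109×10⁻³¹)(1.788×10⁷)/((1.602×10⁻¹⁹)(8.13×10⁻⁴)) ≈ 0.125 T.

B ≈ 0.125 T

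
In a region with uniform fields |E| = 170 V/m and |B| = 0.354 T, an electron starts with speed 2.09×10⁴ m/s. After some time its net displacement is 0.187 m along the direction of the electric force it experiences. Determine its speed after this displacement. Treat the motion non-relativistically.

B does no work; ΔKE = |q|E d.
½mv_f² = ½mv₀² + |q|Ed = ½(9.109×10⁻³¹)(2.09×10⁴)² + (1.602×10⁻¹⁹)(170)(0.187) ≈ 1.989×10⁻²² J + 5.093×10⁻¹⁸ J ≈ 5.093×10⁻¹⁸ J.
v_f = √(2·5.093×10⁻¹⁸/9.109×10⁻³¹) ≈ 3.34×10⁶ m/s.

v_f ≈ 3.34×10⁶ m/s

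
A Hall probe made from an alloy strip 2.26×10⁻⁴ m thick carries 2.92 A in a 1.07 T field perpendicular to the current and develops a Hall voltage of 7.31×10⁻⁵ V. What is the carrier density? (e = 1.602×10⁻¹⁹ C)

n ≈ 1.18×10²⁷ m⁻³

From V_H = IB/(n e t), n = IB/(V_H e t).
n = (2.92)(1.07)/((7.31×10⁻⁵)(1.602×10⁻¹⁹)(2.26×10⁻⁴)) ≈ 1.18×10²⁷ m⁻³.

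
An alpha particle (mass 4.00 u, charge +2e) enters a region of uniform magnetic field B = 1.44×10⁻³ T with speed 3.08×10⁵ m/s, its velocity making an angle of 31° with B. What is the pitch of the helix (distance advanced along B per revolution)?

p ≈ 23.9 m

v∥ = v cosθ = 3.08×10⁵·cos31° ≈ 2.640×10⁵ m/s.
T = 2πm/(|q|B) = 2π(6.644×10⁻²⁷)/((3.204×10⁻¹⁹)(1.44×10⁻³)) ≈ 9.048×10⁻⁵ s.
pitch = v∥ T = (2.640×10⁵)(9.048×10⁻⁵) ≈ 23.9 m.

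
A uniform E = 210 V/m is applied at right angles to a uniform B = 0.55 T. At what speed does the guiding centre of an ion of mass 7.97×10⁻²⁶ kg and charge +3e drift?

v_d ≈ 380 m/s

The steady drift has the magnetic force balancing the electric force, so v_d = E/B.
v_d = 210/0.55 = 380 m/s.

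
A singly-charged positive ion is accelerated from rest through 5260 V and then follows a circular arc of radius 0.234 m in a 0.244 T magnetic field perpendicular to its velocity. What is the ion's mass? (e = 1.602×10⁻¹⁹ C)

m ≈ 4.96×10⁻²⁶ kg

Combine |q|V = ½mv² and r = mv/(|q|B): eliminate v to get m = qB²r²/(2V).
m = (1.602×10⁻¹⁹)(0.244)²(0.234)²/(2·5260) ≈ 4.96×10⁻²⁶ kg.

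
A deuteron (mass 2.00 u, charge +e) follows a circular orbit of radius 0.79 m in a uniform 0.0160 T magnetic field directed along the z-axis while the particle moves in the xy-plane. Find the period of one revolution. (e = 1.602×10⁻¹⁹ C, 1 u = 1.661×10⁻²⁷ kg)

T ≈ 8.14×10⁻⁶ s

The cyclotron period depends only on m, q, B: T = 2πm/(|q|B).
T = 2π(3.322×10⁻²⁷)/((1.602×10⁻¹⁹)(0.0160)) ≈ 8.14×10⁻⁶ s.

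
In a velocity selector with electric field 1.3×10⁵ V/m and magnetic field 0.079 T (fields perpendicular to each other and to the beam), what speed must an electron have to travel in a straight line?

For undeflected motion the electric and magnetic forces balance: qE = qvB.
v = E/B = 1.3×10⁵/0.079 = 1.6×10⁶ m/s.

v = 1.6×10⁶ m/s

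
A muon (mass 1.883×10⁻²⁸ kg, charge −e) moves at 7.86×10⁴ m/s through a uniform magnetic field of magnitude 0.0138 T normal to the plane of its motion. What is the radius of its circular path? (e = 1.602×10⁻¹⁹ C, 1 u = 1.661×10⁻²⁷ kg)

r ≈ 6.69×10⁻³ m

The magnetic force provides the centripetal force: |q|vB = mv²/r.
r = mv/(|q|B) = (1.883×10⁻²⁸)(7.86×10⁴)/((1.602×10⁻¹⁹)(0.0138)) ≈ 6.69×10⁻³ m.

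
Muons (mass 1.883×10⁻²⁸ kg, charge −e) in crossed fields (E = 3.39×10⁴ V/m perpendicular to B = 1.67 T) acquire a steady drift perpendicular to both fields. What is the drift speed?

v_d ≈ 2.03×10⁴ m/s

The steady drift has the magnetic force balancing the electric force, so v_d = E/B.
v_d = 3.39×10⁴/1.67 = 2.03×10⁴ m/s.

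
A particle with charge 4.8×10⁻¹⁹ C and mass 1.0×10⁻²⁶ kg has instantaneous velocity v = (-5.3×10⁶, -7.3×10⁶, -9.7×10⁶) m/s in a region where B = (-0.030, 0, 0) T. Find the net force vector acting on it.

v×B = (0, 2.91×10⁵, -2.19×10⁵) N/C.
F = q v×B = (4.8×10⁻¹⁹ C)·(0, 2.91×10⁵, -2.19×10⁵) = (0, 1.40×10⁻¹³, -1.05×10⁻¹³) N.

F ≈ (0, 1.40×10⁻¹³, -1.05×10⁻¹³) N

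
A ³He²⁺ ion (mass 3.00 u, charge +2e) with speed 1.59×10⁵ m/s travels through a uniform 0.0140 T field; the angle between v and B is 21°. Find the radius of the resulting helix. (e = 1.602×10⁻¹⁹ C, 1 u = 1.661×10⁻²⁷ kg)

v⊥ = v sinθ = 1.59×10⁵·sin21° ≈ 5.698×10⁴ m/s.
r = m v⊥/(|q|B) = (4.983×10⁻²⁷)(5.698×10⁴)/((3.204×10⁻¹⁹)(0.0140)) ≈ 0.0633 m.

r ≈ 0.0633 m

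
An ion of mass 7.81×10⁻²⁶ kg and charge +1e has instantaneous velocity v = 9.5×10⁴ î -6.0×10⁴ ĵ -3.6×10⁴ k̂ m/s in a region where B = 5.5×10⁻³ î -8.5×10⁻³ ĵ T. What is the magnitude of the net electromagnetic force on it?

v×B = (-306, -198, -478) N/C.
F = q v×B = (1.602×10⁻¹⁹ C)·(-306, -198, -478) = (-4.90×10⁻¹⁷, -3.17×10⁻¹⁷, -7.65×10⁻¹⁷) N.
|F| = 9.62×10⁻¹⁷ N.

|F| ≈ 9.62×10⁻¹⁷ N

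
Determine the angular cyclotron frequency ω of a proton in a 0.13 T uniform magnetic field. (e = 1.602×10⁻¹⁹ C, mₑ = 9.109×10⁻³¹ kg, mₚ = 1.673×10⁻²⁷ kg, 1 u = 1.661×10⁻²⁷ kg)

ω ≈ 1.2×10⁷ rad/s

ω = |q|B/m.
ω = (1.602×10⁻¹⁹)(0.13)/1.673×10⁻²⁷ ≈ 1.2×10⁷ rad/s.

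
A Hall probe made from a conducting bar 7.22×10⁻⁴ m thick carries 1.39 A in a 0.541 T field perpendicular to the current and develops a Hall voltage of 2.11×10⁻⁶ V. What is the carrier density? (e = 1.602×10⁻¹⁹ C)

From V_H = IB/(n e t), n = IB/(V_H e t).
n = (1.39)(0.541)/((2.11×10⁻⁶)(1.602×10⁻¹⁹)(7.22×10⁻⁴)) ≈ 3.08×10²⁷ m⁻³.

n ≈ 3.08×10²⁷ m⁻³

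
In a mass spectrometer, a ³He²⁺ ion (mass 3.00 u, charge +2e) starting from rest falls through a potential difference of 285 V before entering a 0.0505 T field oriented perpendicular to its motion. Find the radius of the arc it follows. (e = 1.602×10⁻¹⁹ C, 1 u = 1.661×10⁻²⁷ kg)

Acceleration: |q|V = ½mv² ⇒ v = √(2|q|V/m) = √(2·3.204×10⁻¹⁹·285/4.983×10⁻²⁷) ≈ 1.914×10⁵ m/s.
In the field: r = mv/(|q|B) = (4.983×10⁻²⁷)(1.914×10⁵)/((3.204×10⁻¹⁹)(0.0505)) ≈ 0.0590 m.

r ≈ 0.0590 m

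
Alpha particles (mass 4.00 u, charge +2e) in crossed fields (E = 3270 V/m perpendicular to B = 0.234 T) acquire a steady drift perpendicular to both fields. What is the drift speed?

v_d ≈ 1.40×10⁴ m/s

In crossed fields the guiding centre drifts at v_d = |E×B|/B² = E/B, independent of charge and mass.
v_d = 3270/0.234 = 1.40×10⁴ m/s.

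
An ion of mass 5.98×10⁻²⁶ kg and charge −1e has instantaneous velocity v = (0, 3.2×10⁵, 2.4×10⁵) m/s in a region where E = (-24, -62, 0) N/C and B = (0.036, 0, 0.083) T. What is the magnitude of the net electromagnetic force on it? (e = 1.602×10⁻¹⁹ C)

|F| ≈ 4.83×10⁻¹⁵ N

v×B = (2.66×10⁴, 8640, -1.15×10⁴) N/C.
E + v×B = (2.65×10⁴, 8580, -1.15×10⁴) N/C.
F = q(E + v×B) = (−1.602×10⁻¹⁹ C)·(2.65×10⁴, 8580, -1.15×10⁴) = (-4.25×10⁻¹⁵, -1.37×10⁻¹⁵, 1.85×10⁻¹⁵) N.
|F| = 4.83×10⁻¹⁵ N.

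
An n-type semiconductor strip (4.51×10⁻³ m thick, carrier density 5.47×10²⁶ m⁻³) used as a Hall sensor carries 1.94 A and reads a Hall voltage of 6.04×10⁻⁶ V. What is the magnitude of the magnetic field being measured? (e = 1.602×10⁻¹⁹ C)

From V_H = IB/(n e t), B = V_H n e t / I.
B = (6.04×10⁻⁶)(5.47×10²⁶)(1.602×10⁻¹⁹)(4.51×10⁻³)/1.94 ≈ 1.23 T.

B ≈ 1.23 T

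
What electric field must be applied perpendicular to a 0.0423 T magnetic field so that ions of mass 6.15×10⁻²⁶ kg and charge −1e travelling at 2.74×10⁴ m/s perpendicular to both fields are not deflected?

For straight-line motion qE = qvB, so E = vB.
E = 2.74×10⁴ × 0.0423 = 1160 V/m.

E = 1160 V/m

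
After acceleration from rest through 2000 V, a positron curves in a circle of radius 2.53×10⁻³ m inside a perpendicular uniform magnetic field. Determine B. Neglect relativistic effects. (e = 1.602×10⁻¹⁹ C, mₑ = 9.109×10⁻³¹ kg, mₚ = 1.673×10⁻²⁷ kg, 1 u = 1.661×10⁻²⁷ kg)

v = √(2|q|V/m) = √(2·1.602×10⁻¹⁹·2000/9.109×10⁻³¹) ≈ 2.652×10⁷ m/s.
B = mv/(|q|r) = (9.109×10⁻³¹)(2.652×10⁷)/((1.602×10⁻¹⁹)(2.53×10⁻³)) ≈ 0.0596 T.

B ≈ 0.0596 T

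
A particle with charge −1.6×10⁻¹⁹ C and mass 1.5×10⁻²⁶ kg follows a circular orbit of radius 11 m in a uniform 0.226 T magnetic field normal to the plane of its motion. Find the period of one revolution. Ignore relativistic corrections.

The cyclotron period depends only on m, q, B: T = 2πm/(|q|B).
T = 2π(1.5×10⁻²⁶)/((1.6×10⁻¹⁹)(0.226)) ≈ 2.61×10⁻⁶ s.

T ≈ 2.61×10⁻⁶ s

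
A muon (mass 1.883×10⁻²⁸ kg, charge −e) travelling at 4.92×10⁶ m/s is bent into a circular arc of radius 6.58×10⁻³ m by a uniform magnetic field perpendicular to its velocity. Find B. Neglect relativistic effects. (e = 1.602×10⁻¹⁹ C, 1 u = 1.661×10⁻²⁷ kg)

From |q|vB = mv²/r, B = mv/(|q|r).
B = (1.883×10⁻²⁸)(4.92×10⁶)/((1.602×10⁻¹⁹)(6.58×10⁻³)) ≈ 0.879 T.

B ≈ 0.879 T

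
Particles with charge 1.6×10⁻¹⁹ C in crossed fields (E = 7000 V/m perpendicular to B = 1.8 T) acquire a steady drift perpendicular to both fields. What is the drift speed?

v_d ≈ 3900 m/s

The E×B drift speed is v_d = E/B.
v_d = 7000/1.8 = 3900 m/s.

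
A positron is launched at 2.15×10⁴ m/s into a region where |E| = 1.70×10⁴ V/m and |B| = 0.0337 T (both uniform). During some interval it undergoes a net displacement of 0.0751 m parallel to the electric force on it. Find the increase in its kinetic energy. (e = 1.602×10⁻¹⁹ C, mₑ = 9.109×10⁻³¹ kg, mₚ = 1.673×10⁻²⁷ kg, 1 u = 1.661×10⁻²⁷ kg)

ΔKE ≈ 2.05×10⁻¹⁶ J

The magnetic force is always ⟂ v and does no work; only the electric force changes KE.
ΔKE = F_E · d = |q|E d = (1.602×10⁻¹⁹)(1.70×10⁴)(0.0751) ≈ 2.05×10⁻¹⁶ J.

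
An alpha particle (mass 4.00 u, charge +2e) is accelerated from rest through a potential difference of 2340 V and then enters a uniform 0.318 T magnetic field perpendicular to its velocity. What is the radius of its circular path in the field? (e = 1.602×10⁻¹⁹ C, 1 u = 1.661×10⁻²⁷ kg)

Acceleration: |q|V = ½mv² ⇒ v = √(2|q|V/m) = √(2·3.204×10⁻¹⁹·2340/6.644×10⁻²⁷) ≈ 4.751×10⁵ m/s.
In the field: r = mv/(|q|B) = (6.644×10⁻²⁷)(4.751×10⁵)/((3.204×10⁻¹⁹)(0.318)) ≈ 0.0310 m.

r ≈ 0.0310 m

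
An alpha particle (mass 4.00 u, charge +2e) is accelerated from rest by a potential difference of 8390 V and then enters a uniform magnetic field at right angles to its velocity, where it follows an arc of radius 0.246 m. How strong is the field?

B ≈ 0.0758 T

v = √(2|q|V/m) = √(2·3.204×10⁻¹⁹·8390/6.644×10⁻²⁷) ≈ 8.996×10⁵ m/s.
B = mv/(|q|r) = (6.644×10⁻²⁷)(8.996×10⁵)/((3.204×10⁻¹⁹)(0.246)) ≈ 0.0758 T.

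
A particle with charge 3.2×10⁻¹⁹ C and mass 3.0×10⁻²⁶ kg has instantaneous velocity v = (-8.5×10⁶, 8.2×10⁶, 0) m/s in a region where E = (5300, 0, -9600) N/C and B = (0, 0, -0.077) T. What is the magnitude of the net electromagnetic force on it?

v×B = (-6.31×10⁵, -6.54×10⁵, 0) N/C.
E + v×B = (-6.26×10⁵, -6.54×10⁵, -9600) N/C.
F = q(E + v×B) = (3.2×10⁻¹⁹ C)·(-6.26×10⁵, -6.54×10⁵, -9600) = (-2.00×10⁻¹³, -2.09×10⁻¹³, -3.07×10⁻¹⁵) N.
|F| = 2.90×10⁻¹³ N.

|F| ≈ 2.90×10⁻¹³ N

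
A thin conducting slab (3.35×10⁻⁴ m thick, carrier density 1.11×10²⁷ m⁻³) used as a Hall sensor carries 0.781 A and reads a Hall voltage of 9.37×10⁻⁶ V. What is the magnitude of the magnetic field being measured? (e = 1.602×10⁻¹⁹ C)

From V_H = IB/(n e t), B = V_H n e t / I.
B = (9.37×10⁻⁶)(1.11×10²⁷)(1.602×10⁻¹⁹)(3.35×10⁻⁴)/0.781 ≈ 0.715 T.

B ≈ 0.715 T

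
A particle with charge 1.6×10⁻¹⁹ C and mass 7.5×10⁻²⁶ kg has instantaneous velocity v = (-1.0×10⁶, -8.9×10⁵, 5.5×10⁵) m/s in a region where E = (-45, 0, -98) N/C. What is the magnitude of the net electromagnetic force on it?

Only an electric field acts, so F = qE = (1.6×10⁻¹⁹ C)·(-45.0, 0, -98.0) = (-7.20×10⁻¹⁸, 0, -1.57×10⁻¹⁷) N.
|F| = 1.73×10⁻¹⁷ N.

|F| ≈ 1.73×10⁻¹⁷ N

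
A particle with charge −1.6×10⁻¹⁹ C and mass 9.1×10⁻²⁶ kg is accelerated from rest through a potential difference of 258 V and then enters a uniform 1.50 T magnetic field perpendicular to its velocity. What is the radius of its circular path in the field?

Acceleration: |q|V = ½mv² ⇒ v = √(2|q|V/m) = √(2·1.6×10⁻¹⁹·258/9.1×10⁻²⁶) ≈ 3.012×10⁴ m/s.
In the field: r = mv/(|q|B) = (9.1×10⁻²⁶)(3.012×10⁴)/((1.6×10⁻¹⁹)(1.50)) ≈ 0.0114 m.

r ≈ 0.0114 m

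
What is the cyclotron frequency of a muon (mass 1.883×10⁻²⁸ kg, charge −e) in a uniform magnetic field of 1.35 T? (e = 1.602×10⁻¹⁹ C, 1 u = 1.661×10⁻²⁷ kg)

f = |q|B/(2πm).
f = (1.602×10⁻¹⁹)(1.35)/(2π·1.883×10⁻²⁸) ≈ 1.83×10⁸ Hz.

f ≈ 1.83×10⁸ Hz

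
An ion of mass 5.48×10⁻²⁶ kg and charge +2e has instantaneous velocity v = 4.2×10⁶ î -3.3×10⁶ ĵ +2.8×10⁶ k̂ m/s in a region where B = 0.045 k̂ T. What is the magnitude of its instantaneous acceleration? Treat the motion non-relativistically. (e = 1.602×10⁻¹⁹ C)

v×B = (-1.48×10⁵, -1.89×10⁵, 0) N/C.
F = q v×B = (3.204×10⁻¹⁹ C)·(-1.48×10⁵, -1.89×10⁵, 0) = (-4.76×10⁻¹⁴, -6.06×10⁻¹⁴, 0) N.
|a| = |F|/m = 7.701×10⁻¹⁴/5.48×10⁻²⁶ ≈ 1.41×10¹² m/s².

|a| ≈ 1.41×10¹² m/s²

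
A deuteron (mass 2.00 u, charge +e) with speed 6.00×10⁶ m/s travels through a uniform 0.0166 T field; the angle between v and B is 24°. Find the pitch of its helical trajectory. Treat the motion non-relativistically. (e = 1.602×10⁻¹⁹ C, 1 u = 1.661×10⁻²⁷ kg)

v∥ = v cosθ = 6.00×10⁶·cos24° ≈ 5.481×10⁶ m/s.
T = 2πm/(|q|B) = 2π(3.322×10⁻²⁷)/((1.602×10⁻¹⁹)(0.0166)) ≈ 7.849×10⁻⁶ s.
pitch = v∥ T = (5.481×10⁶)(7.849×10⁻⁶) ≈ 43.0 m.

p ≈ 43.0 m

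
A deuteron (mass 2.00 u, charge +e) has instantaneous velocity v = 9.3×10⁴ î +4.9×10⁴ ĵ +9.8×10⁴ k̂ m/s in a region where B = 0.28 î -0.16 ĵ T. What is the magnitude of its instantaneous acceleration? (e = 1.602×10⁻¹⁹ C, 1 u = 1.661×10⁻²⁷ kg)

v×B = (1.57×10⁴, 2.74×10⁴, -2.86×10⁴) N/C.
F = q v×B = (1.602×10⁻¹⁹ C)·(1.57×10⁴, 2.74×10⁴, -2.86×10⁴) = (2.51×10⁻¹⁵, 4.40×10⁻¹⁵, -4.58×10⁻¹⁵) N.
|a| = |F|/m = 6.828×10⁻¹⁵/3.322×10⁻²⁷ ≈ 2.06×10¹² m/s².

|a| ≈ 2.06×10¹² m/s²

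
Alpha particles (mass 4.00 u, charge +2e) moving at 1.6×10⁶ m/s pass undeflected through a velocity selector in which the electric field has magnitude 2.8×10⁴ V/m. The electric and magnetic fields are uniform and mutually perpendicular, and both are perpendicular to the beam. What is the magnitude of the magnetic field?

Balance of forces in the selector: qE = qvB ⇒ B = E/v.
B = 2.8×10⁴/1.6×10⁶ = 0.018 T.

B = 0.018 T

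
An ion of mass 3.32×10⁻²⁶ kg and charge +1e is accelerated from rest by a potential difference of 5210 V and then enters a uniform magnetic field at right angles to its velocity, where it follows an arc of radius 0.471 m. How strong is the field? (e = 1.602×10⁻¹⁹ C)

B ≈ 0.0987 T

v = √(2|q|V/m) = √(2·1.602×10⁻¹⁹·5210/3.32×10⁻²⁶) ≈ 2.242×10⁵ m/s.
B = mv/(|q|r) = (3.32×10⁻²⁶)(2.242×10⁵)/((1.602×10⁻¹⁹)(0.471)) ≈ 0.0987 T.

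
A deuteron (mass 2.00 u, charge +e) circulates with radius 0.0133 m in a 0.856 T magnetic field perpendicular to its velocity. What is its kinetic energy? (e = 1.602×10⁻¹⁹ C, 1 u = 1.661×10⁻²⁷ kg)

KE ≈ 5.01×10⁻¹⁶ J

v = |q|Br/m, then KE = ½mv² = (qBr)²/(2m).
v = (1.602×10⁻¹⁹)(0.856)(0.0133)/3.322×10⁻²⁷ ≈ 5.490×10⁵ m/s.
KE = ½(3.322×10⁻²⁷)(5.490×10⁵)² ≈ 5.01×10⁻¹⁶ J.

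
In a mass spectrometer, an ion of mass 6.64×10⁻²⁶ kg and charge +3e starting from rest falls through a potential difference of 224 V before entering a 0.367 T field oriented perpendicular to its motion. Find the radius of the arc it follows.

r ≈ 0.0214 m

Acceleration: |q|V = ½mv² ⇒ v = √(2|q|V/m) = √(2·4.806×10⁻¹⁹·224/6.64×10⁻²⁶) ≈ 5.694×10⁴ m/s.
In the field: r = mv/(|q|B) = (6.64×10⁻²⁶)(5.694×10⁴)/((4.806×10⁻¹⁹)(0.367)) ≈ 0.0214 m.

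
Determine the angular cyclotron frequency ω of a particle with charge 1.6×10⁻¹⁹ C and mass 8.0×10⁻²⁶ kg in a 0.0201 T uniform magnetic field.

ω ≈ 4.02×10⁴ rad/s

ω = |q|B/m.
ω = (1.6×10⁻¹⁹)(0.0201)/8.0×10⁻²⁶ ≈ 4.02×10⁴ rad/s.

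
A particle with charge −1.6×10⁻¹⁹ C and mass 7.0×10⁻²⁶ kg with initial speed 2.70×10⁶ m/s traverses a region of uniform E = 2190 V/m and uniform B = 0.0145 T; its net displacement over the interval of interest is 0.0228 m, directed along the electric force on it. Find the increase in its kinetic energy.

ΔKE ≈ 7.99×10⁻¹⁸ J

The magnetic force is always ⟂ v and does no work; only the electric force changes KE.
ΔKE = F_E · d = |q|E d = (1.6×10⁻¹⁹)(2190)(0.0228) ≈ 7.99×10⁻¹⁸ J.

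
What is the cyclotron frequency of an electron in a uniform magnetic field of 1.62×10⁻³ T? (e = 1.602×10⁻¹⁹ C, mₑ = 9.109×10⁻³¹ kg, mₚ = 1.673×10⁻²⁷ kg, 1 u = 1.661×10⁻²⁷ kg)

f ≈ 4.53×10⁷ Hz

f = |q|B/(2πm).
f = (1.602×10⁻¹⁹)(1.62×10⁻³)/(2π·9.109×10⁻³¹) ≈ 4.53×10⁷ Hz.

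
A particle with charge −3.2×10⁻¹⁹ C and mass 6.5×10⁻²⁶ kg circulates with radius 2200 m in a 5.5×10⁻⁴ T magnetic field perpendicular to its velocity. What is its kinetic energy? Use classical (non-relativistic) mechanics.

v = |q|Br/m, then KE = ½mv² = (qBr)²/(2m).
v = (3.2×10⁻¹⁹)(5.5×10⁻⁴)(2200)/6.5×10⁻²⁶ ≈ 5.957×10⁶ m/s.
KE = ½(6.5×10⁻²⁶)(5.957×10⁶)² ≈ 1.2×10⁻¹² J = 7.2×10⁶ eV.

KE ≈ 7.2×10⁶ eV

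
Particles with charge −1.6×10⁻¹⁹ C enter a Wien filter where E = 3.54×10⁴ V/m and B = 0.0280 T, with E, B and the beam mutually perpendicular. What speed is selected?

Straight-line motion ⇒ electric and magnetic forces cancel, so E = vB.
v = E/B = 3.54×10⁴/0.0280 = 1.26×10⁶ m/s.
The result is independent of the particle's charge and mass.

v = 1.26×10⁶ m/s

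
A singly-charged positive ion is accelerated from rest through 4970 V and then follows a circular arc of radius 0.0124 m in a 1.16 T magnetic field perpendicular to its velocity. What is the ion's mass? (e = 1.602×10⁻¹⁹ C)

Combine |q|V = ½mv² and r = mv/(|q|B): eliminate v to get m = qB²r²/(2V).
m = (1.602×10⁻¹⁹)(1.16)²(0.0124)²/(2·4970) ≈ 3.33×10⁻²⁷ kg.

m ≈ 3.33×10⁻²⁷ kg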